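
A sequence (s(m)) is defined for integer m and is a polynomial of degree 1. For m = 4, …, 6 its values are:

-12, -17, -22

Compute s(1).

3

Write s(m) = am + b; the 3 given values yield a linear system in the 2 coefficients.
Solving, s(m) = -5m + 8.
Then s(1) = 3.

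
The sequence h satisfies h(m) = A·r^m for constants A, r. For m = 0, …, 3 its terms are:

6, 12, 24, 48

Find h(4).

96

Consecutive ratio: 12/6 = 2, and 24/12 = 2, so r = 2.
Then A·2^0 = 6 gives A = 6, and h(m) = 6·2^m.
h(4) = 6·2^4 = 96.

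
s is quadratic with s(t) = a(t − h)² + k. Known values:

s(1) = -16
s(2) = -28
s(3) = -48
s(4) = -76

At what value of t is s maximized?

0

First differences -12, -20, -28; second difference -8 = 2a, so a = -4.
Expanding, the t-coefficient is −2ah = 8h; matching it to the data gives h = 0, and then k = -12.
So s(t) = -4(t + 0)² − 12.
Hence h = 0.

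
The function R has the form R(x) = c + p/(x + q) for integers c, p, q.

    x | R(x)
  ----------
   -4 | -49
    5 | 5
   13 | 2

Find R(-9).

(R(x) − c)(x + q) = p for each data point; the three points give a linear system in c and q, then p follows.
Solving: c = -1, q = 3, p = 48, so R(x) = -1 + 48/(x + 3).
Then R(-9) = -1 + 48/(-6) = -9.

-9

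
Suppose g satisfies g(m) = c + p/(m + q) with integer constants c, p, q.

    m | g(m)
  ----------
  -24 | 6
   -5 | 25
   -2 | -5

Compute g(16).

4

(g(m) − c)(m + q) = p for each data point; the three points give a linear system in c and q, then p follows.
Solving: c = 5, q = 4, p = -20, so g(m) = 5 − 20/(m + 4).
Then g(16) = 5 − 20/20 = 4.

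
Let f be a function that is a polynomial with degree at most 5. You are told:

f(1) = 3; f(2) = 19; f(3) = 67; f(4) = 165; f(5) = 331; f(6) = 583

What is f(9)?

2035

First differences: 16, 48, 98, 166, 252. Second differences: 32, 50, 68, 86. Third differences: 18, 18, 18.
Level-3 differences are constant, so f has degree 3.
Fitting a degree-3 polynomial gives f(t) = 3t³ - 2t² + t + 1.
Then f(9) = 2035.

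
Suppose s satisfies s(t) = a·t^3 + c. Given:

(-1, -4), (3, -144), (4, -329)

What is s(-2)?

31

From s(-1) = -4 and s(3) = -144: -1a + c = -4 and 27a + c = -144.
Subtracting: 28a = -140, so a = -5; then c = -4 − (-5)·(-1) = -9.
So s(t) = -5t³ − 9, and s(-2) = 31.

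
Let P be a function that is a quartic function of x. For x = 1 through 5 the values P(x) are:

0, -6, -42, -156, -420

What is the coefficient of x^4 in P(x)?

-1

Write P(x) = ax^4 + bx³ + cx² + dx + e; the 5 given values yield a linear system in the 5 coefficients.
Solving, P(x) = -x^4 + 2x³ - 2x² + x.
The coefficient of x^4 is -1.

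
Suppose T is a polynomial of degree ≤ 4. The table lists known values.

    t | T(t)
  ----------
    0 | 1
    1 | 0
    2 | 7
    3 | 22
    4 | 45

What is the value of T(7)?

162

First differences: -1, 7, 15, 23. Second differences: 8, 8, 8.
Level-2 differences are constant, so T has degree 2.
Fitting a degree-2 polynomial gives T(t) = 4t² - 5t + 1.
Then T(7) = 162.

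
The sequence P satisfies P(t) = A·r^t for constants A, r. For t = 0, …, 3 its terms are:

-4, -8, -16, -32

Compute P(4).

-64

Consecutive ratio: -8/(-4) = 2, and -16/(-8) = 2, so r = 2.
Then A·2^0 = -4 gives A = -4, and P(t) = -4·2^t.
P(4) = -4·2^4 = -64.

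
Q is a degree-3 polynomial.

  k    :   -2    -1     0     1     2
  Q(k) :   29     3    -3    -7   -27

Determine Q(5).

-363

First differences: -26, -6, -4, -20. Second differences: 20, 2, -16. Third differences: -18, -18.
Level-3 differences are constant, so Q has degree 3.
Fitting a degree-3 polynomial gives Q(k) = -3k³ + k² - 2k - 3.
Then Q(5) = -363.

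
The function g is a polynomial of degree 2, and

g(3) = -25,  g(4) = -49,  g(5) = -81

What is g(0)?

Write g(n) = an² + bn + c; the 3 given values yield a linear system in the 3 coefficients.
Solving, g(n) = -4n² + 4n - 1.
The constant term is g(0) = -1.

-1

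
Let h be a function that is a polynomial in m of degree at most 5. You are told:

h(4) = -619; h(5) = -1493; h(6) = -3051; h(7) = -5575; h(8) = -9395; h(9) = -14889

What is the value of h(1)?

-1

First differences: -874, -1558, -2524, -3820, -5494. Second differences: -684, -966, -1296, -1674. Third differences: -282, -330, -378. Fourth differences: -48, -48.
Level-4 differences are constant, so h has degree 4.
Fitting a degree-4 polynomial gives h(m) = -2m^4 - 3m³ + 5m² + 2m - 3.
Then h(1) = -1.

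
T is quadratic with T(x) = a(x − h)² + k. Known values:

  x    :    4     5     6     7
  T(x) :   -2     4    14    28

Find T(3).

-4

First differences 6, 10, 14; second difference 4 = 2a, so a = 2.
Expanding, the x-coefficient is −2ah = -4h; matching it to the data gives h = 3, and then k = -4.
So T(x) = 2(x − 3)² − 4.
T(3) = 2·0² − 4 = -4.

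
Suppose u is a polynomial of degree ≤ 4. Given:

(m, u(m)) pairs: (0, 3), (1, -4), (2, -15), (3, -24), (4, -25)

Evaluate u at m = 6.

First differences: -7, -11, -9, -1. Second differences: -4, 2, 8. Third differences: 6, 6.
Level-3 differences are constant, so u has degree 3.
Fitting a degree-3 polynomial gives u(m) = m³ - 5m² - 3m + 3.
Then u(6) = 21.

21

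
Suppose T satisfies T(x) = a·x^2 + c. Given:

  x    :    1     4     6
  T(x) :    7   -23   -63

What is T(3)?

From T(1) = 7 and T(4) = -23: 1a + c = 7 and 16a + c = -23.
Subtracting: 15a = -30, so a = -2; then c = 7 − (-2)·1 = 9.
So T(x) = -2x² + 9, and T(3) = -9.

-9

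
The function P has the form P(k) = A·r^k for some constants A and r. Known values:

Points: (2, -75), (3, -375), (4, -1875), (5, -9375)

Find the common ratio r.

Consecutive ratio: -375/(-75) = 5, and -1875/(-375) = 5, so r = 5.
Then A·5^2 = -75 gives A = -3, and P(k) = -3·5^k.

5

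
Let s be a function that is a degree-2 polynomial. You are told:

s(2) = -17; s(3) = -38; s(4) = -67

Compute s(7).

Write s(t) = at² + bt + c; the 3 given values yield a linear system in the 3 coefficients.
Solving, s(t) = -4t² - t + 1.
Then s(7) = -202.

-202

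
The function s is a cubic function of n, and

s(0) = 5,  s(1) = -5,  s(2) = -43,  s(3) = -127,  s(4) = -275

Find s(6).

-835

First differences: -10, -38, -84, -148. Second differences: -28, -46, -64. Third differences: -18, -18.
Level-3 differences are constant, so s has degree 3.
Fitting a degree-3 polynomial gives s(n) = -3n³ - 5n² - 2n + 5.
Then s(6) = -835.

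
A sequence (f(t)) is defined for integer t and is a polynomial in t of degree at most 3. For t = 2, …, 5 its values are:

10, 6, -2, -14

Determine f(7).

-50

First differences: -4, -8, -12. Second differences: -4, -4.
Level-2 differences are constant, so f has degree 2.
Fitting a degree-2 polynomial gives f(t) = -2t² + 6t + 6.
Then f(7) = -50.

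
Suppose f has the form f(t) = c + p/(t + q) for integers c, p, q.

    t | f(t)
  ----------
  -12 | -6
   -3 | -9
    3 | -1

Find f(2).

1

(f(t) − c)(t + q) = p for each data point; the three points give a linear system in c and q, then p follows.
Solving: c = -5, q = 0, p = 12, so f(t) = -5 + 12/(t + 0).
Then f(2) = -5 + 12/2 = 1.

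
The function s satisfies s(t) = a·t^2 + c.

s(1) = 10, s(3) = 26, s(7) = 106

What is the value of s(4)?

From s(1) = 10 and s(3) = 26: 1a + c = 10 and 9a + c = 26.
Subtracting: 8a = 16, so a = 2; then c = 10 − 2·1 = 8.
So s(t) = 2t² + 8, and s(4) = 40.

40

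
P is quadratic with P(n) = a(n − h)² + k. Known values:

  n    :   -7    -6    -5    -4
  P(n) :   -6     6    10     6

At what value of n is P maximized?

First differences 12, 4, -4; second difference -8 = 2a, so a = -4.
Expanding, the n-coefficient is −2ah = 8h; matching it to the data gives h = -5, and then k = 10.
So P(n) = -4(n + 5)² + 10.
Hence h = -5.

-5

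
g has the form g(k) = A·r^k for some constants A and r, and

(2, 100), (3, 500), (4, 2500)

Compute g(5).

Consecutive ratio: 500/100 = 5, and 2500/500 = 5, so r = 5.
Then A·5^2 = 100 gives A = 4, and g(k) = 4·5^k.
g(5) = 4·5^5 = 12500.

12500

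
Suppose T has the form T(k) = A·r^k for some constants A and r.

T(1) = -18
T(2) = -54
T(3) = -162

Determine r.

Consecutive ratio: -54/(-18) = 3, and -162/(-54) = 3, so r = 3.
Then A·3^1 = -18 gives A = -6, and T(k) = -6·3^k.

3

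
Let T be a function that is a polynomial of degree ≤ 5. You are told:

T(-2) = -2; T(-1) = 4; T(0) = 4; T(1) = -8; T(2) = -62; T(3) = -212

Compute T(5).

-1136

First differences: 6, 0, -12, -54, -150. Second differences: -6, -12, -42, -96. Third differences: -6, -30, -54. Fourth differences: -24, -24.
Level-4 differences are constant, so T has degree 4.
Fitting a degree-4 polynomial gives T(n) = -n^4 - 3n³ - 5n² - 3n + 4.
Then T(5) = -1136.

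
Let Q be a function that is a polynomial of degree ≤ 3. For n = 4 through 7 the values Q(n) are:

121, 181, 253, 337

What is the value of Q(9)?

Write Q(n) = an³ + bn² + cn + d; the 4 given values yield a linear system in the 4 coefficients.
Solving, the leading coefficient vanishes, and Q(n) = 6n² + 6n + 1.
Then Q(9) = 541.

541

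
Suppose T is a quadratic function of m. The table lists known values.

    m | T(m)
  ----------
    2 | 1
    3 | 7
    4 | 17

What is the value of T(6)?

49

Write T(m) = am² + bm + c; the 3 given values yield a linear system in the 3 coefficients.
Solving, T(m) = 2m² - 4m + 1.
Then T(6) = 49.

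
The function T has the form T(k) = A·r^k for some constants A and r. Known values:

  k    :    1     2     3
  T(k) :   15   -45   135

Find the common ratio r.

Consecutive ratio: -45/15 = -3, and 135/(-45) = -3, so r = -3.
Then A·(-3)^1 = 15 gives A = -5, and T(k) = -5·(-3)^k.

-3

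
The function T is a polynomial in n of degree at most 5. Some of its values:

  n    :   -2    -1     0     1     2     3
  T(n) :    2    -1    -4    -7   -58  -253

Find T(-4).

First differences: -3, -3, -3, -51, -195. Second differences: 0, 0, -48, -144. Third differences: 0, -48, -96. Fourth differences: -48, -48.
Level-4 differences are constant, so T has degree 4.
Fitting a degree-4 polynomial gives T(n) = -2n^4 - 4n³ + 2n² + n - 4.
Then T(-4) = -232.

-232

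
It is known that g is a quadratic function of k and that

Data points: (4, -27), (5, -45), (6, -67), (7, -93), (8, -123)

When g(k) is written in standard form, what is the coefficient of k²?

-2

First differences: -18, -22, -26, -30. Second differences: -4, -4, -4.
Level-2 differences are constant, so g has degree 2.
Fitting a degree-2 polynomial gives g(k) = -2k² + 5.
The coefficient of k² is -2.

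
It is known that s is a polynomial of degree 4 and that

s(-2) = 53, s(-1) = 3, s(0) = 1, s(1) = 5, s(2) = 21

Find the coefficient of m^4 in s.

2

Write s(m) = am^4 + bm³ + cm² + dm + e; the 5 given values yield a linear system in the 5 coefficients.
Solving, s(m) = 2m^4 - 3m³ + m² + 4m + 1.
The coefficient of m^4 is 2.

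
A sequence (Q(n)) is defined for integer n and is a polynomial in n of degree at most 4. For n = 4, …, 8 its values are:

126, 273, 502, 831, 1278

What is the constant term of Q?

First differences: 147, 229, 329, 447. Second differences: 82, 100, 118. Third differences: 18, 18.
Level-3 differences are constant, so Q has degree 3.
Fitting a degree-3 polynomial gives Q(n) = 3n³ - 4n² - 2.
The constant term is Q(0) = -2.

-2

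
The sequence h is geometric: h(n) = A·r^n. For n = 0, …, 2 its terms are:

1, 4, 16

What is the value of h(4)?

256

Consecutive ratio: 4/1 = 4, and 16/4 = 4, so r = 4.
Then A·4^0 = 1 gives A = 1, and h(n) = 1·4^n.
h(4) = 1·4^4 = 256.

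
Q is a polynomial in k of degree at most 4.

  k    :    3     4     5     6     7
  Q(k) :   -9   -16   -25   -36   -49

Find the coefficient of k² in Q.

-1

Write Q(k) = ak^4 + bk³ + ck² + dk + e; the 5 given values yield a linear system in the 5 coefficients.
Solving, the top 2 coefficients vanish, and Q(k) = -k².
The coefficient of k² is -1.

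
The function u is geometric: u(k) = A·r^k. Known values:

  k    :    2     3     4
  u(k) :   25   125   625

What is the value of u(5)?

Consecutive ratio: 125/25 = 5, and 625/125 = 5, so r = 5.
Then A·5^2 = 25 gives A = 1, and u(k) = 1·5^k.
u(5) = 1·5^5 = 3125.

3125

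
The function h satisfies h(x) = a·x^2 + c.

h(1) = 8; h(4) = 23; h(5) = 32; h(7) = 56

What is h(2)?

From h(1) = 8 and h(4) = 23: 1a + c = 8 and 16a + c = 23.
Subtracting: 15a = 15, so a = 1; then c = 8 − 1·1 = 7.
So h(x) = 1x² + 7, and h(2) = 11.

11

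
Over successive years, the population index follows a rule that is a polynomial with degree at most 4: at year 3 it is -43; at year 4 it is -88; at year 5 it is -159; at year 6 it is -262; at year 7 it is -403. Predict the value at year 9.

Write the value at x as g(x).
Write g(x) = ax^4 + bx³ + cx² + dx + e; the 5 given values yield a linear system in the 5 coefficients.
Solving, the leading coefficient vanishes, and g(x) = -x³ - x² - x - 4.
Then g(9) = -823.

-823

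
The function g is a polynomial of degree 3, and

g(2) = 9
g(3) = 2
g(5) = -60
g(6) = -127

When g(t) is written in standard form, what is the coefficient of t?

Write g(t) = at³ + bt² + ct + d; the 4 given values yield a linear system in the 4 coefficients.
Solving, g(t) = -t³ + 2t² + 2t + 5.
The coefficient of t is 2.

2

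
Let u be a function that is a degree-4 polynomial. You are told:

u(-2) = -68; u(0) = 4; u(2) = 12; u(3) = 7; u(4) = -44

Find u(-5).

Write u(t) = at^4 + bt³ + ct² + dt + e; the 5 given values yield a linear system in the 5 coefficients.
Solving, u(t) = -t^4 + 4t³ - 4t² + 4t + 4.
Then u(-5) = -1241.

-1241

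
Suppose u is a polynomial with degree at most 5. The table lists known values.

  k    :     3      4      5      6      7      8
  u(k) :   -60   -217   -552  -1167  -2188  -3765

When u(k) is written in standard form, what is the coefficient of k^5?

First differences: -157, -335, -615, -1021, -1577. Second differences: -178, -280, -406, -556. Third differences: -102, -126, -150. Fourth differences: -24, -24.
Level-4 differences are constant, so u has degree 4.
Fitting a degree-4 polynomial gives u(k) = -k^4 + k³ - 4k² + 9k + 3.
The coefficient of k^5 is 0.

0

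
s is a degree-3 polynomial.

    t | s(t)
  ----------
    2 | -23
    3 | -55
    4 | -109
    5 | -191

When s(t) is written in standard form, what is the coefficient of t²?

Write s(t) = at³ + bt² + ct + d; the 4 given values yield a linear system in the 4 coefficients.
Solving, s(t) = -t³ - 2t² - 3t - 1.
The coefficient of t² is -2.

-2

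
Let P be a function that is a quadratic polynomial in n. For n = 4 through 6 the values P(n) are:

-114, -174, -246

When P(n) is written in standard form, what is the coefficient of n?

-6

Write P(n) = an² + bn + c; the 3 given values yield a linear system in the 3 coefficients.
Solving, P(n) = -6n² - 6n + 6.
The coefficient of n is -6.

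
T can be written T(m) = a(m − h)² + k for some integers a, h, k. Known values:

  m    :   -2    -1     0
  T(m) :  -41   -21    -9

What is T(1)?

First differences 20, 12; second difference -8 = 2a, so a = -4.
Expanding, the m-coefficient is −2ah = 8h; matching it to the data gives h = 1, and then k = -5.
So T(m) = -4(m − 1)² − 5.
T(1) = -4·0² − 5 = -5.

-5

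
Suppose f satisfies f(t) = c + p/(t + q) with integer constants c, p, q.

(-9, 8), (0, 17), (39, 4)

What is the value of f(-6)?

9

(f(t) − c)(t + q) = p for each data point; the three points give a linear system in c and q, then p follows.
Solving: c = 5, q = -3, p = -36, so f(t) = 5 − 36/(t − 3).
Then f(-6) = 5 − 36/(-9) = 9.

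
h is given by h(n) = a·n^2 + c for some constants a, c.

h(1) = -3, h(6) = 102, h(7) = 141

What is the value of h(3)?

21

From h(1) = -3 and h(6) = 102: 1a + c = -3 and 36a + c = 102.
Subtracting: 35a = 105, so a = 3; then c = -3 − 3·1 = -6.
So h(n) = 3n² − 6, and h(3) = 21.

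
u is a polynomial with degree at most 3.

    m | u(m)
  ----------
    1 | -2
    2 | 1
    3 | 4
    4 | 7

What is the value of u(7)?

16

Write u(m) = am³ + bm² + cm + d; the 4 given values yield a linear system in the 4 coefficients.
Solving, the top 2 coefficients vanish, and u(m) = 3m - 5.
Then u(7) = 16.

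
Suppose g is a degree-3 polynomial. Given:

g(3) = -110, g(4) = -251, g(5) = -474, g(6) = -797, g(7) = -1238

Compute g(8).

Write g(m) = am³ + bm² + cm + d; the 5 given values yield a linear system in the 4 coefficients.
Solving, g(m) = -3m³ - 5m² + 5m + 1.
Then g(8) = -1815.

-1815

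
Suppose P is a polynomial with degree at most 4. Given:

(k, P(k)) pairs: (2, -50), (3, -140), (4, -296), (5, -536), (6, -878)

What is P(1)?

-8

First differences: -90, -156, -240, -342. Second differences: -66, -84, -102. Third differences: -18, -18.
Level-3 differences are constant, so P has degree 3.
Fitting a degree-3 polynomial gives P(k) = -3k³ - 6k² - 3k + 4.
Then P(1) = -8.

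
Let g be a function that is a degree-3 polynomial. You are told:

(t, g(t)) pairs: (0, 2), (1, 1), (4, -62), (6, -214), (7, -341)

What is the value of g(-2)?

Write g(t) = at³ + bt² + ct + d; the 5 given values yield a linear system in the 4 coefficients.
Solving, g(t) = -t³ + 2.
Then g(-2) = 10.

10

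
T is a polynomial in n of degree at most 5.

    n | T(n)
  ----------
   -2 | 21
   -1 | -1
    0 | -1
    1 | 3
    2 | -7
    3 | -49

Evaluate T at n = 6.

Write T(n) = an^5 + bn^4 + cn³ + dn² + en + p; the 6 given values yield a linear system in the 6 coefficients.
Solving, the top 2 coefficients vanish, and T(n) = -3n³ + 2n² + 5n - 1.
Then T(6) = -547.

-547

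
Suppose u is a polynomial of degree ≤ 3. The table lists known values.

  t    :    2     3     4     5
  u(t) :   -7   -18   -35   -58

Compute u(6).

-87

First differences: -11, -17, -23. Second differences: -6, -6.
Level-2 differences are constant, so u has degree 2.
Fitting a degree-2 polynomial gives u(t) = -3t² + 4t - 3.
Then u(6) = -87.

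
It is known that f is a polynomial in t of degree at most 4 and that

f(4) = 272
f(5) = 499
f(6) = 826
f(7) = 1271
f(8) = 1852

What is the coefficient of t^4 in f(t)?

Write f(t) = at^4 + bt³ + ct² + dt + e; the 5 given values yield a linear system in the 5 coefficients.
Solving, the leading coefficient vanishes, and f(t) = 3t³ + 5t² - t + 4.
The coefficient of t^4 is 0.

0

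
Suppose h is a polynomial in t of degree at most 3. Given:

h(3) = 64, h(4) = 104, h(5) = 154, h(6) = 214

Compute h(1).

14

First differences: 40, 50, 60. Second differences: 10, 10.
Level-2 differences are constant, so h has degree 2.
Fitting a degree-2 polynomial gives h(t) = 5t² + 5t + 4.
Then h(1) = 14.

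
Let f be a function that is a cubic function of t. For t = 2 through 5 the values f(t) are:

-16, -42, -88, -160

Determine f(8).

Write f(t) = at³ + bt² + ct + d; the 4 given values yield a linear system in the 4 coefficients.
Solving, f(t) = -t³ - t² - 2t.
Then f(8) = -592.

-592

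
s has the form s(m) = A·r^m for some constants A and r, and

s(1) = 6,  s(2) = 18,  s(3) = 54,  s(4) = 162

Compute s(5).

486

Consecutive ratio: 18/6 = 3, and 54/18 = 3, so r = 3.
Then A·3^1 = 6 gives A = 2, and s(m) = 2·3^m.
s(5) = 2·3^5 = 486.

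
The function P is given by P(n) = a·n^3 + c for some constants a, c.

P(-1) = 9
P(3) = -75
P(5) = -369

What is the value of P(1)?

3

From P(-1) = 9 and P(3) = -75: -1a + c = 9 and 27a + c = -75.
Subtracting: 28a = -84, so a = -3; then c = 9 − (-3)·(-1) = 6.
So P(n) = -3n³ + 6, and P(1) = 3.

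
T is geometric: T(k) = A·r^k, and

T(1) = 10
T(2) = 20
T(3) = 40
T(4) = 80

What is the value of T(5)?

Consecutive ratio: 20/10 = 2, and 40/20 = 2, so r = 2.
Then A·2^1 = 10 gives A = 5, and T(k) = 5·2^k.
T(5) = 5·2^5 = 160.

160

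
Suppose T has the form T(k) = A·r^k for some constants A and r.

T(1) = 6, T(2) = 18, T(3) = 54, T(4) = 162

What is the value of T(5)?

Consecutive ratio: 18/6 = 3, and 54/18 = 3, so r = 3.
Then A·3^1 = 6 gives A = 2, and T(k) = 2·3^k.
T(5) = 2·3^5 = 486.

486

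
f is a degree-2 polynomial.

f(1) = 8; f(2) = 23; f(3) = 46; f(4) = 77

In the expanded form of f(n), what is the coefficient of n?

3

First differences: 15, 23, 31. Second differences: 8, 8.
Level-2 differences are constant, so f has degree 2.
Fitting a degree-2 polynomial gives f(n) = 4n² + 3n + 1.
The coefficient of n is 3.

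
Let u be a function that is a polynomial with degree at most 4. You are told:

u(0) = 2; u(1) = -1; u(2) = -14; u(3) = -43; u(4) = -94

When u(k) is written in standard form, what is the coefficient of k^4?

0

First differences: -3, -13, -29, -51. Second differences: -10, -16, -22. Third differences: -6, -6.
Level-3 differences are constant, so u has degree 3.
Fitting a degree-3 polynomial gives u(k) = -k³ - 2k² + 2.
The coefficient of k^4 is 0.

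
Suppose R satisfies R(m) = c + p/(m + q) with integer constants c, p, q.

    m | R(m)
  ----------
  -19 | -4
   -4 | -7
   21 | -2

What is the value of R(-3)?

(R(m) − c)(m + q) = p for each data point; the three points give a linear system in c and q, then p follows.
Solving: c = -3, q = -1, p = 20, so R(m) = -3 + 20/(m − 1).
Then R(-3) = -3 + 20/(-4) = -8.

-8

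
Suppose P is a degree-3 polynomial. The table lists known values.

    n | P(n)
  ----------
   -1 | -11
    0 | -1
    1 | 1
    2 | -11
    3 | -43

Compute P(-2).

-23

Write P(n) = an³ + bn² + cn + d; the 5 given values yield a linear system in the 4 coefficients.
Solving, P(n) = -n³ - 4n² + 7n - 1.
Then P(-2) = -23.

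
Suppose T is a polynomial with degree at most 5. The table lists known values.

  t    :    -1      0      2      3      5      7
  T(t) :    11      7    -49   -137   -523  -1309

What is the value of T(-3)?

Write T(t) = at^5 + bt^4 + ct³ + dt² + et + p; the 6 given values yield a linear system in the 6 coefficients.
Solving, the top 2 coefficients vanish, and T(t) = -3t³ - 5t² - 6t + 7.
Then T(-3) = 61.

61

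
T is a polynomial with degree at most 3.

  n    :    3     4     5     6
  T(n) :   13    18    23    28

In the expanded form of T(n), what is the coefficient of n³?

0

First differences: 5, 5, 5.
Level-1 differences are constant, so T has degree 1.
Fitting a degree-1 polynomial gives T(n) = 5n - 2.
The coefficient of n³ is 0.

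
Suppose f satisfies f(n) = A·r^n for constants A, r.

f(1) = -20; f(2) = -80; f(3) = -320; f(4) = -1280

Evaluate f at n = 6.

-20480

Consecutive ratio: -80/(-20) = 4, and -320/(-80) = 4, so r = 4.
Then A·4^1 = -20 gives A = -5, and f(n) = -5·4^n.
f(6) = -5·4^6 = -20480.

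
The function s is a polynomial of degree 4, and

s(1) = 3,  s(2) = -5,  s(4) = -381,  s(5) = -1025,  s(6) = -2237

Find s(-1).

Write s(m) = am^4 + bm³ + cm² + dm + e; the 5 given values yield a linear system in the 5 coefficients.
Solving, s(m) = -2m^4 + m³ + 3m² + 6m - 5.
Then s(-1) = -11.

-11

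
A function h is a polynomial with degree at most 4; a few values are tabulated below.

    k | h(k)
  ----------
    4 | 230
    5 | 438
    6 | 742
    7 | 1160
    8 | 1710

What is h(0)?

-2

First differences: 208, 304, 418, 550. Second differences: 96, 114, 132. Third differences: 18, 18.
Level-3 differences are constant, so h has degree 3.
Fitting a degree-3 polynomial gives h(k) = 3k³ + 3k² - 2k - 2.
The constant term is h(0) = -2.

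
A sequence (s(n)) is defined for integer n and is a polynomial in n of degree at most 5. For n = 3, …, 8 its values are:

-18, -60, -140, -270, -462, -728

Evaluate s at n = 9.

-1080

First differences: -42, -80, -130, -192, -266. Second differences: -38, -50, -62, -74. Third differences: -12, -12, -12.
Level-3 differences are constant, so s has degree 3.
Fitting a degree-3 polynomial gives s(n) = -2n³ + 5n² - 3n.
Then s(9) = -1080.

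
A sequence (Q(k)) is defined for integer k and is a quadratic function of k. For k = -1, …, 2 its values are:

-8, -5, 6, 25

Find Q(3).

52

First differences: 3, 11, 19. Second differences: 8, 8.
Level-2 differences are constant, so Q has degree 2.
Fitting a degree-2 polynomial gives Q(k) = 4k² + 7k - 5.
Then Q(3) = 52.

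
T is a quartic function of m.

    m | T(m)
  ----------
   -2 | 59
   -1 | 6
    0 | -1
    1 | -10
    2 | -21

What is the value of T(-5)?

1694

Write T(m) = am^4 + bm³ + cm² + dm + e; the 5 given values yield a linear system in the 5 coefficients.
Solving, T(m) = 2m^4 - 4m³ - 3m² - 4m - 1.
Then T(-5) = 1694.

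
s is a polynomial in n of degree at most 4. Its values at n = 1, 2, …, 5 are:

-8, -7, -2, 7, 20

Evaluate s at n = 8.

Write s(n) = an^4 + bn³ + cn² + dn + e; the 5 given values yield a linear system in the 5 coefficients.
Solving, the top 2 coefficients vanish, and s(n) = 2n² - 5n - 5.
Then s(8) = 83.

83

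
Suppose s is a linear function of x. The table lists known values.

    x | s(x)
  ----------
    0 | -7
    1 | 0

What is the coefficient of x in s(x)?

Write s(x) = ax + b; the 2 given values yield a linear system in the 2 coefficients.
Solving, s(x) = 7x - 7.
The coefficient of x is 7.

7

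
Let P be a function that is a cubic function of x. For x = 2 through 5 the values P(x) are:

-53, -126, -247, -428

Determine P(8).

-1451

Write P(x) = ax³ + bx² + cx + d; the 4 given values yield a linear system in the 4 coefficients.
Solving, P(x) = -2x³ - 6x² - 5x - 3.
Then P(8) = -1451.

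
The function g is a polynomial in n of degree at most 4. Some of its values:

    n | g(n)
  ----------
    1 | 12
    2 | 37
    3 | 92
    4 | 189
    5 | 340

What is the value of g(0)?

5

First differences: 25, 55, 97, 151. Second differences: 30, 42, 54. Third differences: 12, 12.
Level-3 differences are constant, so g has degree 3.
Fitting a degree-3 polynomial gives g(n) = 2n³ + 3n² + 2n + 5.
Then g(0) = 5.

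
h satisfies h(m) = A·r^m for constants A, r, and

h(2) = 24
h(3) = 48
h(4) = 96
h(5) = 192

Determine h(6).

384

Consecutive ratio: 48/24 = 2, and 96/48 = 2, so r = 2.
Then A·2^2 = 24 gives A = 6, and h(m) = 6·2^m.
h(6) = 6·2^6 = 384.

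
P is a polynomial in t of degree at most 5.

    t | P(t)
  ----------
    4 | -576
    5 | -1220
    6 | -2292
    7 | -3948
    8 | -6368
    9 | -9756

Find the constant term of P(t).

First differences: -644, -1072, -1656, -2420, -3388. Second differences: -428, -584, -764, -968. Third differences: -156, -180, -204. Fourth differences: -24, -24.
Level-4 differences are constant, so P has degree 4.
Fitting a degree-4 polynomial gives P(t) = -t^4 - 4t³ - 3t² - 4t.
The constant term is P(0) = 0.

0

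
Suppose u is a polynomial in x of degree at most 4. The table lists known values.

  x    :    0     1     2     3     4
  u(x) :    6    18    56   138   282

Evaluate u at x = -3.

First differences: 12, 38, 82, 144. Second differences: 26, 44, 62. Third differences: 18, 18.
Level-3 differences are constant, so u has degree 3.
Fitting a degree-3 polynomial gives u(x) = 3x³ + 4x² + 5x + 6.
Then u(-3) = -54.

-54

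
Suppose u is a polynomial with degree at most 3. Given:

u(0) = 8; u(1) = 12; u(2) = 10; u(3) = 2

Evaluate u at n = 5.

First differences: 4, -2, -8. Second differences: -6, -6.
Level-2 differences are constant, so u has degree 2.
Fitting a degree-2 polynomial gives u(n) = -3n² + 7n + 8.
Then u(5) = -32.

-32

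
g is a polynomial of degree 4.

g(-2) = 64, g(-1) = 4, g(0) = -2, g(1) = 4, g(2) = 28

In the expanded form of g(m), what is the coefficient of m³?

-3

Write g(m) = am^4 + bm³ + cm² + dm + e; the 5 given values yield a linear system in the 5 coefficients.
Solving, g(m) = 2m^4 - 3m³ + 4m² + 3m - 2.
The coefficient of m³ is -3.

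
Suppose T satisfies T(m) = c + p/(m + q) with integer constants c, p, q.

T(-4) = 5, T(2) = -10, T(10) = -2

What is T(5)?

-4

(T(m) − c)(m + q) = p for each data point; the three points give a linear system in c and q, then p follows.
Solving: c = 0, q = 0, p = -20, so T(m) = -20/(m + 0).
Then T(5) = 0 − 20/5 = -4.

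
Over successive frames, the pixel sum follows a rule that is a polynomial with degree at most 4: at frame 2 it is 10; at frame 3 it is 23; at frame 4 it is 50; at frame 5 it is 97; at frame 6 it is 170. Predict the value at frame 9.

Write the value at m as T(m).
Write T(m) = am^4 + bm³ + cm² + dm + e; the 5 given values yield a linear system in the 5 coefficients.
Solving, the leading coefficient vanishes, and T(m) = m³ - 2m² + 4m + 2.
Then T(9) = 605.

605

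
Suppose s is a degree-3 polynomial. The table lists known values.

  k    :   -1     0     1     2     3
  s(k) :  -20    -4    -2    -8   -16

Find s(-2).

First differences: 16, 2, -6, -8. Second differences: -14, -8, -2. Third differences: 6, 6.
Level-3 differences are constant, so s has degree 3.
Fitting a degree-3 polynomial gives s(k) = k³ - 7k² + 8k - 4.
Then s(-2) = -56.

-56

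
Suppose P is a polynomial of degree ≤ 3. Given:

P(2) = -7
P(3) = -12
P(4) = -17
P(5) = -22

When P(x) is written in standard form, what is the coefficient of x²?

First differences: -5, -5, -5.
Level-1 differences are constant, so P has degree 1.
Fitting a degree-1 polynomial gives P(x) = -5x + 3.
The coefficient of x² is 0.

0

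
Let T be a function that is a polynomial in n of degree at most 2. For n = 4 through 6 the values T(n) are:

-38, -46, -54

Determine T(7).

-62

First differences: -8, -8.
Level-1 differences are constant, so T has degree 1.
Fitting a degree-1 polynomial gives T(n) = -8n - 6.
Then T(7) = -62.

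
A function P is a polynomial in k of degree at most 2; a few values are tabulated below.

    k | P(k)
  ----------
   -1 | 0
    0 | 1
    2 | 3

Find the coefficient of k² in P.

0

Write P(k) = ak² + bk + c; the 3 given values yield a linear system in the 3 coefficients.
Solving, the leading coefficient vanishes, and P(k) = k + 1.
The coefficient of k² is 0.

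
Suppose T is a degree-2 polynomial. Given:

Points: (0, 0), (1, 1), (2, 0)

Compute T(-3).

-15

Write T(m) = am² + bm + c; the 3 given values yield a linear system in the 3 coefficients.
Solving, T(m) = -m² + 2m.
Then T(-3) = -15.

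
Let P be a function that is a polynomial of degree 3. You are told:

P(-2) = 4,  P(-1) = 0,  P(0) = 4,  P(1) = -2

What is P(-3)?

34

Write P(t) = at³ + bt² + ct + d; the 4 given values yield a linear system in the 4 coefficients.
Solving, P(t) = -3t³ - 5t² + 2t + 4.
Then P(-3) = 34.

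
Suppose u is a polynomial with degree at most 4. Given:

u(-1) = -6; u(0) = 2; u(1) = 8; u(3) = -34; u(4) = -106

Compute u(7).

-670

Write u(t) = at^4 + bt³ + ct² + dt + e; the 5 given values yield a linear system in the 5 coefficients.
Solving, the leading coefficient vanishes, and u(t) = -2t³ - t² + 9t + 2.
Then u(7) = -670.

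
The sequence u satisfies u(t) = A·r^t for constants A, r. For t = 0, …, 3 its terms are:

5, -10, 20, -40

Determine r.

-2

Consecutive ratio: -10/5 = -2, and 20/(-10) = -2, so r = -2.
Then A·(-2)^0 = 5 gives A = 5, and u(t) = 5·(-2)^t.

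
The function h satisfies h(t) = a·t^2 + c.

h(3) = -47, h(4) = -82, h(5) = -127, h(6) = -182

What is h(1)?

From h(3) = -47 and h(4) = -82: 9a + c = -47 and 16a + c = -82.
Subtracting: 7a = -35, so a = -5; then c = -47 − (-5)·9 = -2.
So h(t) = -5t² − 2, and h(1) = -7.

-7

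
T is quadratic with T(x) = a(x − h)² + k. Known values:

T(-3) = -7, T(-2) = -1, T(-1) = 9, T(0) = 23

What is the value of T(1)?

First differences 6, 10, 14; second difference 4 = 2a, so a = 2.
Expanding, the x-coefficient is −2ah = -4h; matching it to the data gives h = -4, and then k = -9.
So T(x) = 2(x + 4)² − 9.
T(1) = 2·5² − 9 = 41.

41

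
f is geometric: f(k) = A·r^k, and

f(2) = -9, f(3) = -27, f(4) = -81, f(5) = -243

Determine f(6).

-729

Consecutive ratio: -27/(-9) = 3, and -81/(-27) = 3, so r = 3.
Then A·3^2 = -9 gives A = -1, and f(k) = -1·3^k.
f(6) = -1·3^6 = -729.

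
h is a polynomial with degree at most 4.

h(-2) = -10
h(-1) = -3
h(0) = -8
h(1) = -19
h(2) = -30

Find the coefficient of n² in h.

-3

Write h(n) = an^4 + bn³ + cn² + dn + e; the 5 given values yield a linear system in the 5 coefficients.
Solving, the leading coefficient vanishes, and h(n) = n³ - 3n² - 9n - 8.
The coefficient of n² is -3.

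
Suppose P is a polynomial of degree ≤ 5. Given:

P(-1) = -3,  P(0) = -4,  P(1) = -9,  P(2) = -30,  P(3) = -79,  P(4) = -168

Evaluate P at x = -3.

First differences: -1, -5, -21, -49, -89. Second differences: -4, -16, -28, -40. Third differences: -12, -12, -12.
Level-3 differences are constant, so P has degree 3.
Fitting a degree-3 polynomial gives P(x) = -2x³ - 2x² - x - 4.
Then P(-3) = 35.

35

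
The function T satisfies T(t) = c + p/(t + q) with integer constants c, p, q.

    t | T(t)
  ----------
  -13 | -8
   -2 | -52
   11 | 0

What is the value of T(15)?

-1

(T(t) − c)(t + q) = p for each data point; the three points give a linear system in c and q, then p follows.
Solving: c = -4, q = 1, p = 48, so T(t) = -4 + 48/(t + 1).
Then T(15) = -4 + 48/16 = -1.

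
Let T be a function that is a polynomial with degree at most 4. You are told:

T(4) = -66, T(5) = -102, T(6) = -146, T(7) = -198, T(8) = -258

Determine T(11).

-486

Write T(x) = ax^4 + bx³ + cx² + dx + e; the 5 given values yield a linear system in the 5 coefficients.
Solving, the top 2 coefficients vanish, and T(x) = -4x² - 2.
Then T(11) = -486.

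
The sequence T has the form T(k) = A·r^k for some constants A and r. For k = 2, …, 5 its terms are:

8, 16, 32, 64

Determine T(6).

Consecutive ratio: 16/8 = 2, and 32/16 = 2, so r = 2.
Then A·2^2 = 8 gives A = 2, and T(k) = 2·2^k.
T(6) = 2·2^6 = 128.

128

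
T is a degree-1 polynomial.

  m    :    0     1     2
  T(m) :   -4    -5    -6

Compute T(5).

Write T(m) = am + b; the 3 given values yield a linear system in the 2 coefficients.
Solving, T(m) = -m - 4.
Then T(5) = -9.

-9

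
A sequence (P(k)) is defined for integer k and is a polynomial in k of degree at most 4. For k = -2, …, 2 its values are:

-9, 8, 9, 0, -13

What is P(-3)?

-48

First differences: 17, 1, -9, -13. Second differences: -16, -10, -4. Third differences: 6, 6.
Level-3 differences are constant, so P has degree 3.
Fitting a degree-3 polynomial gives P(k) = k³ - 5k² - 5k + 9.
Then P(-3) = -48.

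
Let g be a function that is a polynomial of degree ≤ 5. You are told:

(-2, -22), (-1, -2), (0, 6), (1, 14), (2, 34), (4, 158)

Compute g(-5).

-274

Write g(n) = an^5 + bn^4 + cn³ + dn² + en + p; the 6 given values yield a linear system in the 6 coefficients.
Solving, the top 2 coefficients vanish, and g(n) = 2n³ + 6n + 6.
Then g(-5) = -274.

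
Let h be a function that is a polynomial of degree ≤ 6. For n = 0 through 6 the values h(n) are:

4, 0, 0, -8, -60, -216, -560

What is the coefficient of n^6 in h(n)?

First differences: -4, 0, -8, -52, -156, -344. Second differences: 4, -8, -44, -104, -188. Third differences: -12, -36, -60, -84. Fourth differences: -24, -24, -24.
Level-4 differences are constant, so h has degree 4.
Fitting a degree-4 polynomial gives h(n) = -n^4 + 4n³ - 3n² - 4n + 4.
The coefficient of n^6 is 0.

0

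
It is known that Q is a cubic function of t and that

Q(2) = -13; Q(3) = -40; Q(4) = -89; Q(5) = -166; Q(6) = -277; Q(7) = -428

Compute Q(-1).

-4

Write Q(t) = at³ + bt² + ct + d; the 6 given values yield a linear system in the 4 coefficients.
Solving, Q(t) = -t³ - 2t² + 2t - 1.
Then Q(-1) = -4.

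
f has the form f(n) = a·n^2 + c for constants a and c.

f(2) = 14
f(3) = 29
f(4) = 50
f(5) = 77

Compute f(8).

194

From f(2) = 14 and f(3) = 29: 4a + c = 14 and 9a + c = 29.
Subtracting: 5a = 15, so a = 3; then c = 14 − 3·4 = 2.
So f(n) = 3n² + 2, and f(8) = 194.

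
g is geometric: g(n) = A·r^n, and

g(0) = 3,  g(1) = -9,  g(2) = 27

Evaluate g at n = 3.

-81

Consecutive ratio: -9/3 = -3, and 27/(-9) = -3, so r = -3.
Then A·(-3)^0 = 3 gives A = 3, and g(n) = 3·(-3)^n.
g(3) = 3·(-3)^3 = -81.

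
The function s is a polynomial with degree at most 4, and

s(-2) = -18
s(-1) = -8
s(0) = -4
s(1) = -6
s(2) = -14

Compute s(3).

-28

First differences: 10, 4, -2, -8. Second differences: -6, -6, -6.
Level-2 differences are constant, so s has degree 2.
Fitting a degree-2 polynomial gives s(k) = -3k² + k - 4.
Then s(3) = -28.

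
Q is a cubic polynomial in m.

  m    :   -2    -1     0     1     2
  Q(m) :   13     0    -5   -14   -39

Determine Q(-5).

First differences: -13, -5, -9, -25. Second differences: 8, -4, -16. Third differences: -12, -12.
Level-3 differences are constant, so Q has degree 3.
Fitting a degree-3 polynomial gives Q(m) = -2m³ - 2m² - 5m - 5.
Then Q(-5) = 220.

220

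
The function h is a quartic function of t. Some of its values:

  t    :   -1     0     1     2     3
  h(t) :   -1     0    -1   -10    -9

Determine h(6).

Write h(t) = at^4 + bt³ + ct² + dt + e; the 5 given values yield a linear system in the 5 coefficients.
Solving, h(t) = t^4 - 3t³ - 2t² + 3t.
Then h(6) = 594.

594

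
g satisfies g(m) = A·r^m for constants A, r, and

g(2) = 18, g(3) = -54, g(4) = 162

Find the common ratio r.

Consecutive ratio: -54/18 = -3, and 162/(-54) = -3, so r = -3.
Then A·(-3)^2 = 18 gives A = 2, and g(m) = 2·(-3)^m.

-3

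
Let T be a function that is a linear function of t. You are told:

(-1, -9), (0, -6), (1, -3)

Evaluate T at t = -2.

-12

First differences: 3, 3.
Level-1 differences are constant, so T has degree 1.
Fitting a degree-1 polynomial gives T(t) = 3t - 6.
Then T(-2) = -12.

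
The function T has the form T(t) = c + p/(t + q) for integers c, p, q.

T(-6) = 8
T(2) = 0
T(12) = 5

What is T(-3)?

(T(t) − c)(t + q) = p for each data point; the three points give a linear system in c and q, then p follows.
Solving: c = 6, q = 0, p = -12, so T(t) = 6 − 12/(t + 0).
Then T(-3) = 6 − 12/(-3) = 10.

10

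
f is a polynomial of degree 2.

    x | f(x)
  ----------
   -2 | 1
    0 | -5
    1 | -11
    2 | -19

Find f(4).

Write f(x) = ax² + bx + c; the 4 given values yield a linear system in the 3 coefficients.
Solving, f(x) = -x² - 5x - 5.
Then f(4) = -41.

-41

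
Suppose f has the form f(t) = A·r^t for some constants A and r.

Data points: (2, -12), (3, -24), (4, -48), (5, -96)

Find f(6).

Consecutive ratio: -24/(-12) = 2, and -48/(-24) = 2, so r = 2.
Then A·2^2 = -12 gives A = -3, and f(t) = -3·2^t.
f(6) = -3·2^6 = -192.

-192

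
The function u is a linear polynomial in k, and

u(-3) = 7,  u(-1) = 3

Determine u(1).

-1

Write u(k) = ak + b; the 2 given values yield a linear system in the 2 coefficients.
Solving, u(k) = -2k + 1.
Then u(1) = -1.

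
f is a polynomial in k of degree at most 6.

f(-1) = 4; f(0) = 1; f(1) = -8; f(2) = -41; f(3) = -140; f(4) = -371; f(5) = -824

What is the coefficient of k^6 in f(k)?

0

Write f(k) = ak^6 + bk^5 + ck^4 + dk³ + ek² + pk + q; the 7 given values yield a linear system in the 7 coefficients.
Solving, the top 2 coefficients vanish, and f(k) = -k^4 - k³ - 2k² - 5k + 1.
The coefficient of k^6 is 0.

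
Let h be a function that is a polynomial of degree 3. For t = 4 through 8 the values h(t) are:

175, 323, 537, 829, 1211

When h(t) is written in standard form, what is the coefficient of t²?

3

First differences: 148, 214, 292, 382. Second differences: 66, 78, 90. Third differences: 12, 12.
Level-3 differences are constant, so h has degree 3.
Fitting a degree-3 polynomial gives h(t) = 2t³ + 3t² - t + 3.
The coefficient of t² is 3.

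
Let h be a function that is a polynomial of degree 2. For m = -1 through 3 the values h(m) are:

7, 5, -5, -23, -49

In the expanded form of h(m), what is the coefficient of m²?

-4

First differences: -2, -10, -18, -26. Second differences: -8, -8, -8.
Level-2 differences are constant, so h has degree 2.
Fitting a degree-2 polynomial gives h(m) = -4m² - 6m + 5.
The coefficient of m² is -4.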